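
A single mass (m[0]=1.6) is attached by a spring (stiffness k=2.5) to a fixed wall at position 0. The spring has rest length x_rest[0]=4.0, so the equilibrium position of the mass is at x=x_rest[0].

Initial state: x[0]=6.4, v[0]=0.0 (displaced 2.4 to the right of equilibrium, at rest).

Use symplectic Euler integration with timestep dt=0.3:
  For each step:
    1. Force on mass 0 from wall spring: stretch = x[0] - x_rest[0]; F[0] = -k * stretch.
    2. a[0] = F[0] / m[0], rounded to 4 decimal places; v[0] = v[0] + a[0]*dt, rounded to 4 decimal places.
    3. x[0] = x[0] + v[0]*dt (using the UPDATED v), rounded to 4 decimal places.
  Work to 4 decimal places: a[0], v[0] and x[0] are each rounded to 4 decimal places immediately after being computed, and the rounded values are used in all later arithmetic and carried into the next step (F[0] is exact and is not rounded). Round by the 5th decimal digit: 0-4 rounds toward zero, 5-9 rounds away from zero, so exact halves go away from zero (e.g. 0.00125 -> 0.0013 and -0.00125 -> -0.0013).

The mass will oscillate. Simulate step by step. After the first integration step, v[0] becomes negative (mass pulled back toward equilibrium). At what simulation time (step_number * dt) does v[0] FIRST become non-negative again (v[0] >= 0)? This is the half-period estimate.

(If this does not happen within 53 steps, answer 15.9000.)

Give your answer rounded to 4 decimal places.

Answer: 2.7000

Derivation:
Step 0: x=[6.4000] v=[0.0000]
Step 1: x=[6.0625] v=[-1.1250]
Step 2: x=[5.4350] v=[-2.0918]
Step 3: x=[4.6057] v=[-2.7645]
Step 4: x=[3.6912] v=[-3.0484]
Step 5: x=[2.8201] v=[-2.9037]
Step 6: x=[2.1149] v=[-2.3506]
Step 7: x=[1.6748] v=[-1.4670]
Step 8: x=[1.5617] v=[-0.3771]
Step 9: x=[1.7914] v=[0.7658]
First v>=0 after going negative at step 9, time=2.7000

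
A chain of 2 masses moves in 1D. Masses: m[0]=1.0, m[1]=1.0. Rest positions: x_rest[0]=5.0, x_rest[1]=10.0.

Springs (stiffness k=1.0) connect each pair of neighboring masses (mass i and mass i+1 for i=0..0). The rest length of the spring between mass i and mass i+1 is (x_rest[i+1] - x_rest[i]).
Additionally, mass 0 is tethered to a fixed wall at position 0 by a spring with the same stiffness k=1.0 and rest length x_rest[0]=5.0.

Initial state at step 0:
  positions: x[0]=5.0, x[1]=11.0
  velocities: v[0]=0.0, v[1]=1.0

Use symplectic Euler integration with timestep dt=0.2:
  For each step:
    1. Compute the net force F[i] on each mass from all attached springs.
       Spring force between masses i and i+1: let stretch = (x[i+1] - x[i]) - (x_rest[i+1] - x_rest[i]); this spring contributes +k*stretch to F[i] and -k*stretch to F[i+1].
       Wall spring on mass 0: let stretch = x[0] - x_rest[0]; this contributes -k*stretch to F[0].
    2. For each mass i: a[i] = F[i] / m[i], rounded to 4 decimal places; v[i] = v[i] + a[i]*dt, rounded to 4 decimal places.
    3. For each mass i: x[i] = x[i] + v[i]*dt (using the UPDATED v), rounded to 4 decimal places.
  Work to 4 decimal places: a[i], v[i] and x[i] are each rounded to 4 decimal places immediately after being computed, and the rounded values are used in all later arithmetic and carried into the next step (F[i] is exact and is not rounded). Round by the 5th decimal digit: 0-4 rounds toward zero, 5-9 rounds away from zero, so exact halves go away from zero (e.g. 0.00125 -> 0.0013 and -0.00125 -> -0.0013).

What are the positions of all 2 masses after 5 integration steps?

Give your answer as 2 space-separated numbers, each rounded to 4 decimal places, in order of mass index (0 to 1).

Answer: 5.5865 11.3563

Derivation:
Step 0: x=[5.0000 11.0000] v=[0.0000 1.0000]
Step 1: x=[5.0400 11.1600] v=[0.2000 0.8000]
Step 2: x=[5.1232 11.2752] v=[0.4160 0.5760]
Step 3: x=[5.2476 11.3443] v=[0.6218 0.3456]
Step 4: x=[5.4059 11.3696] v=[0.7916 0.1263]
Step 5: x=[5.5865 11.3563] v=[0.9032 -0.0664]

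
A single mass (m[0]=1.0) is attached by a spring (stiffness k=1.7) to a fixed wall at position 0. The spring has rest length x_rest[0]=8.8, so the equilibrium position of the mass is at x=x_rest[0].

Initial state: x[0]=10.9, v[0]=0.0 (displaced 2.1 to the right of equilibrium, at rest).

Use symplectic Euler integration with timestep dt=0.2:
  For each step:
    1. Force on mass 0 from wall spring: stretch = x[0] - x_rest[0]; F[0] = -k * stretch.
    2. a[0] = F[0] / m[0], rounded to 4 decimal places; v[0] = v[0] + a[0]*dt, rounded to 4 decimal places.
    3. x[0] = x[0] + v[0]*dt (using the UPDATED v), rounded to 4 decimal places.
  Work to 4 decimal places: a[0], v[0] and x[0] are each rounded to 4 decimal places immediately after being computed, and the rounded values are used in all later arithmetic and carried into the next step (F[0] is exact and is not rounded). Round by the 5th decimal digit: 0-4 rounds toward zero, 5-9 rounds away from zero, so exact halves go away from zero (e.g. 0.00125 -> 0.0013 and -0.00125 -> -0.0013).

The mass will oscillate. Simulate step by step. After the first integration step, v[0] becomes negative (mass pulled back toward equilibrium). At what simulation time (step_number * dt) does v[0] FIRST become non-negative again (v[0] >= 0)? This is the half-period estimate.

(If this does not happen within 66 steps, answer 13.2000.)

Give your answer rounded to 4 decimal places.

Step 0: x=[10.9000] v=[0.0000]
Step 1: x=[10.7572] v=[-0.7140]
Step 2: x=[10.4813] v=[-1.3794]
Step 3: x=[10.0911] v=[-1.9510]
Step 4: x=[9.6131] v=[-2.3900]
Step 5: x=[9.0798] v=[-2.6665]
Step 6: x=[8.5275] v=[-2.7616]
Step 7: x=[7.9937] v=[-2.6689]
Step 8: x=[7.5147] v=[-2.3948]
Step 9: x=[7.1231] v=[-1.9578]
Step 10: x=[6.8456] v=[-1.3877]
Step 11: x=[6.7010] v=[-0.7232]
Step 12: x=[6.6991] v=[-0.0095]
Step 13: x=[6.8401] v=[0.7048]
First v>=0 after going negative at step 13, time=2.6000

Answer: 2.6000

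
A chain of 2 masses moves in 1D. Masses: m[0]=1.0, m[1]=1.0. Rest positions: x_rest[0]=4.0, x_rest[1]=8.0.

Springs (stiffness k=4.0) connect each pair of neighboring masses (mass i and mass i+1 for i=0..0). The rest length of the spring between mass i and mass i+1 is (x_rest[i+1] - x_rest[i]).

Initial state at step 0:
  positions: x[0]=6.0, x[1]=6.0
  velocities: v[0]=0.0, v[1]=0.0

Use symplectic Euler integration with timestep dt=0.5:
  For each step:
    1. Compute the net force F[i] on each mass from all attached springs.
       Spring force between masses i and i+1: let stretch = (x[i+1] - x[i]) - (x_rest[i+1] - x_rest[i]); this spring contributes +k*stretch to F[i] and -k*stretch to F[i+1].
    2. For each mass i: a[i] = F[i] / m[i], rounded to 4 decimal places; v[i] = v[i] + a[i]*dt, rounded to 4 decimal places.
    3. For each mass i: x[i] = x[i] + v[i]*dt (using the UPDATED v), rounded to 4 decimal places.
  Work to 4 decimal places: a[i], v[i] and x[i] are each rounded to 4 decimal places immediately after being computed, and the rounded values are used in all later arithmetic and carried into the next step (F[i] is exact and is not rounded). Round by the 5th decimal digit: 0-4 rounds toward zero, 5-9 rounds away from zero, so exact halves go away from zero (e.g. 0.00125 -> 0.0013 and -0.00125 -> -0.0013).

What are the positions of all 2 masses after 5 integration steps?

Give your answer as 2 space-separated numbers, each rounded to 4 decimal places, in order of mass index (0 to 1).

Answer: 2.0000 10.0000

Derivation:
Step 0: x=[6.0000 6.0000] v=[0.0000 0.0000]
Step 1: x=[2.0000 10.0000] v=[-8.0000 8.0000]
Step 2: x=[2.0000 10.0000] v=[0.0000 0.0000]
Step 3: x=[6.0000 6.0000] v=[8.0000 -8.0000]
Step 4: x=[6.0000 6.0000] v=[0.0000 0.0000]
Step 5: x=[2.0000 10.0000] v=[-8.0000 8.0000]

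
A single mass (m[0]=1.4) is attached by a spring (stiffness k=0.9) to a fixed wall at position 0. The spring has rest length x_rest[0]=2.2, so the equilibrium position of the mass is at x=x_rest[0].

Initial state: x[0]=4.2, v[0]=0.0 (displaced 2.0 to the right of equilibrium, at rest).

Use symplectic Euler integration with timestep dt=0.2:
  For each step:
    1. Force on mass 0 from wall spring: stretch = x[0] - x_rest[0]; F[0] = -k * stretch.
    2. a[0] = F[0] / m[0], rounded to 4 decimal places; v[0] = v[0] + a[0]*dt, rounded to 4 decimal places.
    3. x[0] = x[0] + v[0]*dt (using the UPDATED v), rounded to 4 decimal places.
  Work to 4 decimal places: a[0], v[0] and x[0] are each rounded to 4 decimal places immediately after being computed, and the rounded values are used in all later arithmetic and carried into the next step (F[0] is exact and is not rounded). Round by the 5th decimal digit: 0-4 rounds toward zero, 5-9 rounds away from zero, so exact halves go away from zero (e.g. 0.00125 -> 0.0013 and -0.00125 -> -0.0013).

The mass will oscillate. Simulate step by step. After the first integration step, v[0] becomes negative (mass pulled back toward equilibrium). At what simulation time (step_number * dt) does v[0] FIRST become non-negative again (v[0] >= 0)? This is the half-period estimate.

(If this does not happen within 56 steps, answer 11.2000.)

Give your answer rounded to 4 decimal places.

Step 0: x=[4.2000] v=[0.0000]
Step 1: x=[4.1486] v=[-0.2571]
Step 2: x=[4.0471] v=[-0.5076]
Step 3: x=[3.8981] v=[-0.7451]
Step 4: x=[3.7054] v=[-0.9634]
Step 5: x=[3.4740] v=[-1.1570]
Step 6: x=[3.2098] v=[-1.3208]
Step 7: x=[2.9197] v=[-1.4506]
Step 8: x=[2.6111] v=[-1.5431]
Step 9: x=[2.2919] v=[-1.5960]
Step 10: x=[1.9703] v=[-1.6078]
Step 11: x=[1.6546] v=[-1.5783]
Step 12: x=[1.3530] v=[-1.5082]
Step 13: x=[1.0731] v=[-1.3993]
Step 14: x=[0.8222] v=[-1.2544]
Step 15: x=[0.6067] v=[-1.0773]
Step 16: x=[0.4322] v=[-0.8724]
Step 17: x=[0.3032] v=[-0.6451]
Step 18: x=[0.2230] v=[-0.4012]
Step 19: x=[0.1936] v=[-0.1470]
Step 20: x=[0.2158] v=[0.1110]
First v>=0 after going negative at step 20, time=4.0000

Answer: 4.0000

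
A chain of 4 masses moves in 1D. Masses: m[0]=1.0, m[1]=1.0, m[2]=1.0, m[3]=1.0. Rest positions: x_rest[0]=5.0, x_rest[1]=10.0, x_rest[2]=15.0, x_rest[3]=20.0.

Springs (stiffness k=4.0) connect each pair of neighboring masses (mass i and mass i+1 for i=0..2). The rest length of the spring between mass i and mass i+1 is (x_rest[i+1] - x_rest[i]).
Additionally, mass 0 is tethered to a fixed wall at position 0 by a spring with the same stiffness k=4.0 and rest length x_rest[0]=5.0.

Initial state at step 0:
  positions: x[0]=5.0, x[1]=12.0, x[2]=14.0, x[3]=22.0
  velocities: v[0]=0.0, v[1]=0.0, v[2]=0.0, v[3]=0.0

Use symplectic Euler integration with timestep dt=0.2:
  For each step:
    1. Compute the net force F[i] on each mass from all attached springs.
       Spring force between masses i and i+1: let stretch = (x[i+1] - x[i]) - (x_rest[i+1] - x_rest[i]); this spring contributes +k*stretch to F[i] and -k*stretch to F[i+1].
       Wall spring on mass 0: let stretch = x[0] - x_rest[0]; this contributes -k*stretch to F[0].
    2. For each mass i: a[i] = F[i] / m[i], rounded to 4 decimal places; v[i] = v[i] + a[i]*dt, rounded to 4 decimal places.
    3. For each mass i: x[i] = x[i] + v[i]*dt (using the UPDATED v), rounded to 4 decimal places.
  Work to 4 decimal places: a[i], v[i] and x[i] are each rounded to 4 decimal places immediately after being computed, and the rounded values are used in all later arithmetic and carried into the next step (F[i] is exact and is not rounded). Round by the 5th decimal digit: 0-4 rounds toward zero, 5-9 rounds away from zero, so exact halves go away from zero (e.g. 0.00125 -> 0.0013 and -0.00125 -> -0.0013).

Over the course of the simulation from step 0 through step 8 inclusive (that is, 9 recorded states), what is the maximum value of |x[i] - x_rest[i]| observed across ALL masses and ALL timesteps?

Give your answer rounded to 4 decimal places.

Answer: 2.6916

Derivation:
Step 0: x=[5.0000 12.0000 14.0000 22.0000] v=[0.0000 0.0000 0.0000 0.0000]
Step 1: x=[5.3200 11.2000 14.9600 21.5200] v=[1.6000 -4.0000 4.8000 -2.4000]
Step 2: x=[5.7296 10.0608 16.3680 20.7904] v=[2.0480 -5.6960 7.0400 -3.6480]
Step 3: x=[5.9155 9.2378 17.4744 20.1532] v=[0.9293 -4.1152 5.5322 -3.1859]
Step 4: x=[5.6864 9.2010 17.6916 19.8874] v=[-1.1453 -0.1838 1.0860 -1.3289]
Step 5: x=[5.1099 9.9604 16.9016 20.0703] v=[-2.8827 3.7970 -3.9498 0.9145]
Step 6: x=[4.4919 11.0543 15.5080 20.5462] v=[-3.0902 5.4696 -6.9678 2.3795]
Step 7: x=[4.2051 11.8108 14.2080 21.0160] v=[-1.4338 3.7826 -6.5002 2.3489]
Step 8: x=[4.4624 11.7340 13.6137 21.1965] v=[1.2867 -0.3842 -2.9716 0.9025]
Max displacement = 2.6916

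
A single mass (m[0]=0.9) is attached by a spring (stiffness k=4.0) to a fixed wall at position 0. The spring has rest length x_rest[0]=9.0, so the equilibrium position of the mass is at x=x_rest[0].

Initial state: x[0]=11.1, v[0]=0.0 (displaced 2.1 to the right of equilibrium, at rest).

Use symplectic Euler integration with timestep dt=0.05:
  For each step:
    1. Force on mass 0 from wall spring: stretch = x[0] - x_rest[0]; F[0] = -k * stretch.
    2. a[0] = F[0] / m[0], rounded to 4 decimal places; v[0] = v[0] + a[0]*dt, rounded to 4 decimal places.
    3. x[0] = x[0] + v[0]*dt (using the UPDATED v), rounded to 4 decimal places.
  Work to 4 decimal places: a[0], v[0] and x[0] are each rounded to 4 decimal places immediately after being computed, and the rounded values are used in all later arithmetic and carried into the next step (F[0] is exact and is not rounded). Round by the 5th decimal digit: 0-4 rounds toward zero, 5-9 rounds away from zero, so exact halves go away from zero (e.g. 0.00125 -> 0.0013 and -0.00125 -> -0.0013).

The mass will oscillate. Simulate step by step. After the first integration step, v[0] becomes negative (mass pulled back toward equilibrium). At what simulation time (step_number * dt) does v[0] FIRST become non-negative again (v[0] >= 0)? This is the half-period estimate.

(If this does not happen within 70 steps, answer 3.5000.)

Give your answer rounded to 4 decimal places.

Step 0: x=[11.1000] v=[0.0000]
Step 1: x=[11.0767] v=[-0.4667]
Step 2: x=[11.0303] v=[-0.9282]
Step 3: x=[10.9613] v=[-1.3794]
Step 4: x=[10.8705] v=[-1.8152]
Step 5: x=[10.7590] v=[-2.2309]
Step 6: x=[10.6279] v=[-2.6218]
Step 7: x=[10.4787] v=[-2.9836]
Step 8: x=[10.3131] v=[-3.3122]
Step 9: x=[10.1329] v=[-3.6040]
Step 10: x=[9.9401] v=[-3.8558]
Step 11: x=[9.7369] v=[-4.0647]
Step 12: x=[9.5255] v=[-4.2285]
Step 13: x=[9.3082] v=[-4.3453]
Step 14: x=[9.0875] v=[-4.4138]
Step 15: x=[8.8658] v=[-4.4332]
Step 16: x=[8.6456] v=[-4.4034]
Step 17: x=[8.4294] v=[-4.3246]
Step 18: x=[8.2195] v=[-4.1978]
Step 19: x=[8.0183] v=[-4.0244]
Step 20: x=[7.8280] v=[-3.8062]
Step 21: x=[7.6507] v=[-3.5458]
Step 22: x=[7.4884] v=[-3.2460]
Step 23: x=[7.3429] v=[-2.9101]
Step 24: x=[7.2158] v=[-2.5419]
Step 25: x=[7.1085] v=[-2.1454]
Step 26: x=[7.0222] v=[-1.7251]
Step 27: x=[6.9579] v=[-1.2856]
Step 28: x=[6.9163] v=[-0.8318]
Step 29: x=[6.8979] v=[-0.3688]
Step 30: x=[6.9028] v=[0.0983]
First v>=0 after going negative at step 30, time=1.5000

Answer: 1.5000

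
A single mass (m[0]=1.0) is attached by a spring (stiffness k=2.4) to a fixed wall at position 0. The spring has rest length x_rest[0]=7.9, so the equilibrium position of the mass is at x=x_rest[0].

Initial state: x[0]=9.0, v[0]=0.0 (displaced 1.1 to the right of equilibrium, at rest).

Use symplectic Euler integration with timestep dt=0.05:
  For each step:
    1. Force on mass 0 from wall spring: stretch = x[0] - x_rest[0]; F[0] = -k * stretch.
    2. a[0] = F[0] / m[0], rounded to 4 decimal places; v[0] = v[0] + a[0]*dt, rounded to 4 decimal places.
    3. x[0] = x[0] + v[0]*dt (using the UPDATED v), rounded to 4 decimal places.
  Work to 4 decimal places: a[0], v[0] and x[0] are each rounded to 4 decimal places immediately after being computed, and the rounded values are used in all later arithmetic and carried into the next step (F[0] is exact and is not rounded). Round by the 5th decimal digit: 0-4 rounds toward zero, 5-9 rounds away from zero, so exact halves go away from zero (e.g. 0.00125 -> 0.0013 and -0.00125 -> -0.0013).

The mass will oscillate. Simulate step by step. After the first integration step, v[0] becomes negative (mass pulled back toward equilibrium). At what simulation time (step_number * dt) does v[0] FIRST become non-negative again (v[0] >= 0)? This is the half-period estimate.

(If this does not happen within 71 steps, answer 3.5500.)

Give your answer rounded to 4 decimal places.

Step 0: x=[9.0000] v=[0.0000]
Step 1: x=[8.9934] v=[-0.1320]
Step 2: x=[8.9802] v=[-0.2632]
Step 3: x=[8.9606] v=[-0.3928]
Step 4: x=[8.9346] v=[-0.5201]
Step 5: x=[8.9024] v=[-0.6443]
Step 6: x=[8.8642] v=[-0.7646]
Step 7: x=[8.8202] v=[-0.8803]
Step 8: x=[8.7707] v=[-0.9907]
Step 9: x=[8.7159] v=[-1.0952]
Step 10: x=[8.6562] v=[-1.1931]
Step 11: x=[8.5920] v=[-1.2838]
Step 12: x=[8.5237] v=[-1.3668]
Step 13: x=[8.4516] v=[-1.4416]
Step 14: x=[8.3762] v=[-1.5078]
Step 15: x=[8.2980] v=[-1.5649]
Step 16: x=[8.2174] v=[-1.6127]
Step 17: x=[8.1349] v=[-1.6508]
Step 18: x=[8.0510] v=[-1.6790]
Step 19: x=[7.9661] v=[-1.6971]
Step 20: x=[7.8809] v=[-1.7050]
Step 21: x=[7.7958] v=[-1.7027]
Step 22: x=[7.7113] v=[-1.6902]
Step 23: x=[7.6279] v=[-1.6676]
Step 24: x=[7.5462] v=[-1.6350]
Step 25: x=[7.4666] v=[-1.5925]
Step 26: x=[7.3896] v=[-1.5405]
Step 27: x=[7.3156] v=[-1.4793]
Step 28: x=[7.2451] v=[-1.4092]
Step 29: x=[7.1786] v=[-1.3306]
Step 30: x=[7.1164] v=[-1.2440]
Step 31: x=[7.0589] v=[-1.1500]
Step 32: x=[7.0064] v=[-1.0491]
Step 33: x=[6.9593] v=[-0.9419]
Step 34: x=[6.9179] v=[-0.8290]
Step 35: x=[6.8823] v=[-0.7112]
Step 36: x=[6.8528] v=[-0.5891]
Step 37: x=[6.8296] v=[-0.4634]
Step 38: x=[6.8129] v=[-0.3350]
Step 39: x=[6.8027] v=[-0.2046]
Step 40: x=[6.7991] v=[-0.0729]
Step 41: x=[6.8021] v=[0.0592]
First v>=0 after going negative at step 41, time=2.0500

Answer: 2.0500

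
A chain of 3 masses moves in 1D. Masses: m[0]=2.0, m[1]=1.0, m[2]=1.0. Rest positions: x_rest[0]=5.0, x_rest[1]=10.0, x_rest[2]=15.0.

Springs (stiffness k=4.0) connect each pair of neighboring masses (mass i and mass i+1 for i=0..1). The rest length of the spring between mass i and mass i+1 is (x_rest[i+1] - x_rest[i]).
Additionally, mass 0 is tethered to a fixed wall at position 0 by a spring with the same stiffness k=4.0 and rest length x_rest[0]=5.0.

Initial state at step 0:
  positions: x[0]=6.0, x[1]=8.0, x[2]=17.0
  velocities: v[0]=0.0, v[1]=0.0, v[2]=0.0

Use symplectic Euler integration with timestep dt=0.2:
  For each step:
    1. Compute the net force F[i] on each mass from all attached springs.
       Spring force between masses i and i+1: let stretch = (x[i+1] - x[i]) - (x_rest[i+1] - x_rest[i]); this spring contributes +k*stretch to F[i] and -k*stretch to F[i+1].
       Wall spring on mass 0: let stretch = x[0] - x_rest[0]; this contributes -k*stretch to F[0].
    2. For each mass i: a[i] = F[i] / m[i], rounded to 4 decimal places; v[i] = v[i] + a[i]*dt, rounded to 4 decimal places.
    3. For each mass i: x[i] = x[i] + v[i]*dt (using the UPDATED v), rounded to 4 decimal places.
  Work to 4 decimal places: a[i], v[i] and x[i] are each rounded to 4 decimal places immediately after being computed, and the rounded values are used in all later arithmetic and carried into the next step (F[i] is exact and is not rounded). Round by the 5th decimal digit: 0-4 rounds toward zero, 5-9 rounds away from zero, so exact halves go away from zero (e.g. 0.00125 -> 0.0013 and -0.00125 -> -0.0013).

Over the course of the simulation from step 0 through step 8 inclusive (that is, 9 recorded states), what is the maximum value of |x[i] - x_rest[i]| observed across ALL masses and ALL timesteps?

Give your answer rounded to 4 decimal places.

Answer: 3.0354

Derivation:
Step 0: x=[6.0000 8.0000 17.0000] v=[0.0000 0.0000 0.0000]
Step 1: x=[5.6800 9.1200 16.3600] v=[-1.6000 5.6000 -3.2000]
Step 2: x=[5.1808 10.8480 15.3616] v=[-2.4960 8.6400 -4.9920]
Step 3: x=[4.7205 12.3914 14.4410] v=[-2.3014 7.7171 -4.6029]
Step 4: x=[4.4963 13.0354 13.9925] v=[-1.1212 3.2201 -2.2426]
Step 5: x=[4.5955 12.4663 14.1908] v=[0.4959 -2.8455 0.9917]
Step 6: x=[4.9567 10.9138 14.9132] v=[1.8060 -7.7625 3.6121]
Step 7: x=[5.3979 9.0481 15.7957] v=[2.2062 -9.3287 4.4126]
Step 8: x=[5.6993 7.6779 16.3986] v=[1.5071 -6.8508 3.0145]
Max displacement = 3.0354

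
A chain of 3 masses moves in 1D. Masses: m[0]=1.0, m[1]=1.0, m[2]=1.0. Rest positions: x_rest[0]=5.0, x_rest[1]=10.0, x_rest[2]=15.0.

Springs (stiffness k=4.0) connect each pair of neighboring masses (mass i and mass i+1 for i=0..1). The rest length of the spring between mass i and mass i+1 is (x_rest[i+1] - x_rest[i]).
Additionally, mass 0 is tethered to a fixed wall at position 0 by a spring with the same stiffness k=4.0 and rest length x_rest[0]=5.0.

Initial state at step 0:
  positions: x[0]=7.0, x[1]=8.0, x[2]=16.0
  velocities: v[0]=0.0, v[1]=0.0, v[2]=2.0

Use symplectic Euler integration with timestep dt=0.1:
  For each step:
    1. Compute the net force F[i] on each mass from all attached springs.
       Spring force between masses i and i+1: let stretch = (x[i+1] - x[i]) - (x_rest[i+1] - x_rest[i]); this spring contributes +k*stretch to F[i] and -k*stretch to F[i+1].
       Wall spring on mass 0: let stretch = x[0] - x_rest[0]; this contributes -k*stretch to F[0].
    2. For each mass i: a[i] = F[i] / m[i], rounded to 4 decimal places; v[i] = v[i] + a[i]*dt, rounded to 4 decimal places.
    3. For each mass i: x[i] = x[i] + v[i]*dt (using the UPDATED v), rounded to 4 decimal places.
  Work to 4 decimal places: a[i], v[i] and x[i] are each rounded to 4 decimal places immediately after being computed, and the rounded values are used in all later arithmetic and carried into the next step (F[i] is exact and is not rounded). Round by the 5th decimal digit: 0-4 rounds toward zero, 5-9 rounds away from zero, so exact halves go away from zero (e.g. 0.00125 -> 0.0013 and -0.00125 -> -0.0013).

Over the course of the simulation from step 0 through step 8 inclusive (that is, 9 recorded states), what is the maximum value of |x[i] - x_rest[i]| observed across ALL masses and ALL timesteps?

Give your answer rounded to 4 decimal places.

Step 0: x=[7.0000 8.0000 16.0000] v=[0.0000 0.0000 2.0000]
Step 1: x=[6.7600 8.2800 16.0800] v=[-2.4000 2.8000 0.8000]
Step 2: x=[6.3104 8.8112 16.0480] v=[-4.4960 5.3120 -0.3200]
Step 3: x=[5.7084 9.5318 15.9265] v=[-6.0198 7.2064 -1.2147]
Step 4: x=[5.0310 10.3553 15.7492] v=[-6.7738 8.2349 -1.7726]
Step 5: x=[4.3654 11.1816 15.5562] v=[-6.6565 8.2627 -1.9302]
Step 6: x=[3.7978 11.9102 15.3882] v=[-5.6762 7.2861 -1.6800]
Step 7: x=[3.4028 12.4534 15.2811] v=[-3.9504 5.4323 -1.0712]
Step 8: x=[3.2337 12.7477 15.2609] v=[-1.6913 2.9431 -0.2023]
Max displacement = 2.7477

Answer: 2.7477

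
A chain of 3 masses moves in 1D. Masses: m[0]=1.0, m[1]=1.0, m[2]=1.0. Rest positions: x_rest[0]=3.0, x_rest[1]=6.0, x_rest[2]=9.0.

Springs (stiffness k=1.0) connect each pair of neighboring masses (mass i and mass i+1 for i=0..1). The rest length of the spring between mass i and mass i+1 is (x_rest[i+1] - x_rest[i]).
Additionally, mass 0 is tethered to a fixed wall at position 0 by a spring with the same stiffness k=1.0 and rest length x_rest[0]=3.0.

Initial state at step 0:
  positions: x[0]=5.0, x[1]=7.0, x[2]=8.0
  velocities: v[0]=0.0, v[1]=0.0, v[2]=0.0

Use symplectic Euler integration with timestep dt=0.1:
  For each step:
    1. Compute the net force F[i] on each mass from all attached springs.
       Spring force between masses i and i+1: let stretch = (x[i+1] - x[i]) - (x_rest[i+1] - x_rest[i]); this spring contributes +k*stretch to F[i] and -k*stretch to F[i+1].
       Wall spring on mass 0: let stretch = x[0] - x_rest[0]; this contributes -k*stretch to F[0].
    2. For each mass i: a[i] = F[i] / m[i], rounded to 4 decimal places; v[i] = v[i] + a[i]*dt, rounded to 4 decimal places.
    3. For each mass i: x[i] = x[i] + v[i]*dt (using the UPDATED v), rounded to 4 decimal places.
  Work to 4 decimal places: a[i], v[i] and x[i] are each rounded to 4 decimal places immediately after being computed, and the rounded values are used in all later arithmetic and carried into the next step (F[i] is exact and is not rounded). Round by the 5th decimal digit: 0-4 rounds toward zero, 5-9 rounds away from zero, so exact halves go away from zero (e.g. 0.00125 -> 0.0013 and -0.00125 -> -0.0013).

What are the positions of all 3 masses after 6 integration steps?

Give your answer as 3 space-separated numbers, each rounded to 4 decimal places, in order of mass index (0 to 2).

Step 0: x=[5.0000 7.0000 8.0000] v=[0.0000 0.0000 0.0000]
Step 1: x=[4.9700 6.9900 8.0200] v=[-0.3000 -0.1000 0.2000]
Step 2: x=[4.9105 6.9701 8.0597] v=[-0.5950 -0.1990 0.3970]
Step 3: x=[4.8225 6.9405 8.1185] v=[-0.8801 -0.2960 0.5880]
Step 4: x=[4.7074 6.9015 8.1955] v=[-1.1506 -0.3900 0.7702]
Step 5: x=[4.5672 6.8535 8.2896] v=[-1.4019 -0.4800 0.9408]
Step 6: x=[4.4042 6.7970 8.3993] v=[-1.6300 -0.5650 1.0972]

Answer: 4.4042 6.7970 8.3993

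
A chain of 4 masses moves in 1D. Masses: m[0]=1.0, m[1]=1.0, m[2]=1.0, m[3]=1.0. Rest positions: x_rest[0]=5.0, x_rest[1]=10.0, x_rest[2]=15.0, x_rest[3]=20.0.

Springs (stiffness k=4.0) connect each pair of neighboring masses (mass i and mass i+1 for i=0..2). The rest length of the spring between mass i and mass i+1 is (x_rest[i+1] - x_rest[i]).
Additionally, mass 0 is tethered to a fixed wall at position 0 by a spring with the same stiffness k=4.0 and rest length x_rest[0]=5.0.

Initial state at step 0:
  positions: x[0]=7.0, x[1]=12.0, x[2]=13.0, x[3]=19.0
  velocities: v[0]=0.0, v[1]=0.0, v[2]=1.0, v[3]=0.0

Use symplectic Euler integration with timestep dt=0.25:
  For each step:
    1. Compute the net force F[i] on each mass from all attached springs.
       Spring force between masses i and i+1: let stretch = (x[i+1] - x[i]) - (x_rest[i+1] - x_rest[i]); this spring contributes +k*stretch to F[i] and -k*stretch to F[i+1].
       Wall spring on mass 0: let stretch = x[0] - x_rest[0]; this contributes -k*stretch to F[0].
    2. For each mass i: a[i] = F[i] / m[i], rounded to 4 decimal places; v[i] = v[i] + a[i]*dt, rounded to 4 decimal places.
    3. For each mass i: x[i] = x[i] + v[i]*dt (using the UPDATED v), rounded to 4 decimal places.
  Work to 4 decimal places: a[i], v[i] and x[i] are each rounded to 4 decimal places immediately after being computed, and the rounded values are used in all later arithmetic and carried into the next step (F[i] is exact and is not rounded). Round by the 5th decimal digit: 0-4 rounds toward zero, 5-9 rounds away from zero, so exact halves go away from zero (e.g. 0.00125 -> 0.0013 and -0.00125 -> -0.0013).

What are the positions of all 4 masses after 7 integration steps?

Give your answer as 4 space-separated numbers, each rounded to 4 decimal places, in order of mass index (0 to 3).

Step 0: x=[7.0000 12.0000 13.0000 19.0000] v=[0.0000 0.0000 1.0000 0.0000]
Step 1: x=[6.5000 11.0000 14.5000 18.7500] v=[-2.0000 -4.0000 6.0000 -1.0000]
Step 2: x=[5.5000 9.7500 16.1875 18.6875] v=[-4.0000 -5.0000 6.7500 -0.2500]
Step 3: x=[4.1875 9.0469 16.8906 19.2500] v=[-5.2500 -2.8125 2.8125 2.2500]
Step 4: x=[3.0430 9.0899 16.2227 20.4727] v=[-4.5781 0.1718 -2.6718 4.8906]
Step 5: x=[2.6495 9.4043 14.8341 21.8829] v=[-1.5742 1.2577 -5.5546 5.6406]
Step 6: x=[3.2823 9.3875 13.8502 22.7809] v=[2.5311 -0.0673 -3.9356 3.5918]
Step 7: x=[4.6208 8.9601 13.9833 22.6962] v=[5.3540 -1.7098 0.5324 -0.3389]

Answer: 4.6208 8.9601 13.9833 22.6962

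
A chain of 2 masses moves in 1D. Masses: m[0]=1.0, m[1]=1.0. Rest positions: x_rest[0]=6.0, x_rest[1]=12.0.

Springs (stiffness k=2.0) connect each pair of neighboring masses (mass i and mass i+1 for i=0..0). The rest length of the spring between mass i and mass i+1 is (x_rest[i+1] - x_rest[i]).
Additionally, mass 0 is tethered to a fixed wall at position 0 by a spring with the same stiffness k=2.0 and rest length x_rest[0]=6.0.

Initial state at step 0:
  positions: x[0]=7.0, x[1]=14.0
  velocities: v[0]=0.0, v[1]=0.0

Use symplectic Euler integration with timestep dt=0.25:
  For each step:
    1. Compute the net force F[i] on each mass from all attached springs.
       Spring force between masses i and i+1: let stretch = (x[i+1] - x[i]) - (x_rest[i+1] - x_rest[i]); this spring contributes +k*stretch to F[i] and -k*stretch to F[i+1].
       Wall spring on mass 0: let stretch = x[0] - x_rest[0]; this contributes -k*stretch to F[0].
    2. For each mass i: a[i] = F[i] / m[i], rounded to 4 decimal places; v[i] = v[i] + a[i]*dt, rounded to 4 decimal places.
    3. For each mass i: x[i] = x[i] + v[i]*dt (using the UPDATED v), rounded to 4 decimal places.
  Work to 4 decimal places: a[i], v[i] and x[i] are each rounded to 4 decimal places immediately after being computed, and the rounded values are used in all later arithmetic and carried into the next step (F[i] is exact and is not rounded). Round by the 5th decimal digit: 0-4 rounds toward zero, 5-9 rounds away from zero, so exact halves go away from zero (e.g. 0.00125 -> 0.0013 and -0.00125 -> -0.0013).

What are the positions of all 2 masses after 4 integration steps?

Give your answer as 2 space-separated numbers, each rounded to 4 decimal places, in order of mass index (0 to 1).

Answer: 6.8047 12.9583

Derivation:
Step 0: x=[7.0000 14.0000] v=[0.0000 0.0000]
Step 1: x=[7.0000 13.8750] v=[0.0000 -0.5000]
Step 2: x=[6.9844 13.6406] v=[-0.0625 -0.9375]
Step 3: x=[6.9278 13.3242] v=[-0.2266 -1.2656]
Step 4: x=[6.8047 12.9583] v=[-0.4923 -1.4638]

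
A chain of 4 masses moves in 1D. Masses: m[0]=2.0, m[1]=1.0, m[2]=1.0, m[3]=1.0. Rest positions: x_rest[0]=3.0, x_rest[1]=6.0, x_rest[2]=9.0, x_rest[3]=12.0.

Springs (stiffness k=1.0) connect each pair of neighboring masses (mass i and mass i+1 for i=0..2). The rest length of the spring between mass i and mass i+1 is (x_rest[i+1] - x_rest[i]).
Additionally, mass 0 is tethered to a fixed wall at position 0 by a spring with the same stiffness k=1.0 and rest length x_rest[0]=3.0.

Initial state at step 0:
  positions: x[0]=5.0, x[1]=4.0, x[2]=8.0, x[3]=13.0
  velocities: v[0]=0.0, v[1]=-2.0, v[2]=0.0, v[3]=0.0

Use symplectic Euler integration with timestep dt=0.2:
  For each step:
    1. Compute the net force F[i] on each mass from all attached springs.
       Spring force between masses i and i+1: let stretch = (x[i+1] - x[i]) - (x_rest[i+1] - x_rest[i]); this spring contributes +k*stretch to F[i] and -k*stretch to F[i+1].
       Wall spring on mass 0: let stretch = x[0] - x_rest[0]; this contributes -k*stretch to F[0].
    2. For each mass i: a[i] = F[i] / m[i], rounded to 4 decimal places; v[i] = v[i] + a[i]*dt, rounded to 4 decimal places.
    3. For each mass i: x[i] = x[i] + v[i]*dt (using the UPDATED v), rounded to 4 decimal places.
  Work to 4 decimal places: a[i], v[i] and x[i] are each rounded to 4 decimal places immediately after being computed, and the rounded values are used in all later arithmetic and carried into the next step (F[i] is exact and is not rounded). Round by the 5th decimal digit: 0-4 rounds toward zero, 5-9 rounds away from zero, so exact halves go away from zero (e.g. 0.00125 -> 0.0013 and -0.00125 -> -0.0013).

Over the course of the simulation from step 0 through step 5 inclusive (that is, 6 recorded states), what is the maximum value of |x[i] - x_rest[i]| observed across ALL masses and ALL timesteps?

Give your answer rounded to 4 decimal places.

Answer: 2.2000

Derivation:
Step 0: x=[5.0000 4.0000 8.0000 13.0000] v=[0.0000 -2.0000 0.0000 0.0000]
Step 1: x=[4.8800 3.8000 8.0400 12.9200] v=[-0.6000 -1.0000 0.2000 -0.4000]
Step 2: x=[4.6408 3.8128 8.1056 12.7648] v=[-1.1960 0.0640 0.3280 -0.7760]
Step 3: x=[4.2922 4.0304 8.1859 12.5432] v=[-1.7429 1.0882 0.4013 -1.1078]
Step 4: x=[3.8525 4.4247 8.2742 12.2673] v=[-2.1983 1.9717 0.4417 -1.3793]
Step 5: x=[3.3472 4.9501 8.3683 11.9517] v=[-2.5263 2.6272 0.4704 -1.5779]
Max displacement = 2.2000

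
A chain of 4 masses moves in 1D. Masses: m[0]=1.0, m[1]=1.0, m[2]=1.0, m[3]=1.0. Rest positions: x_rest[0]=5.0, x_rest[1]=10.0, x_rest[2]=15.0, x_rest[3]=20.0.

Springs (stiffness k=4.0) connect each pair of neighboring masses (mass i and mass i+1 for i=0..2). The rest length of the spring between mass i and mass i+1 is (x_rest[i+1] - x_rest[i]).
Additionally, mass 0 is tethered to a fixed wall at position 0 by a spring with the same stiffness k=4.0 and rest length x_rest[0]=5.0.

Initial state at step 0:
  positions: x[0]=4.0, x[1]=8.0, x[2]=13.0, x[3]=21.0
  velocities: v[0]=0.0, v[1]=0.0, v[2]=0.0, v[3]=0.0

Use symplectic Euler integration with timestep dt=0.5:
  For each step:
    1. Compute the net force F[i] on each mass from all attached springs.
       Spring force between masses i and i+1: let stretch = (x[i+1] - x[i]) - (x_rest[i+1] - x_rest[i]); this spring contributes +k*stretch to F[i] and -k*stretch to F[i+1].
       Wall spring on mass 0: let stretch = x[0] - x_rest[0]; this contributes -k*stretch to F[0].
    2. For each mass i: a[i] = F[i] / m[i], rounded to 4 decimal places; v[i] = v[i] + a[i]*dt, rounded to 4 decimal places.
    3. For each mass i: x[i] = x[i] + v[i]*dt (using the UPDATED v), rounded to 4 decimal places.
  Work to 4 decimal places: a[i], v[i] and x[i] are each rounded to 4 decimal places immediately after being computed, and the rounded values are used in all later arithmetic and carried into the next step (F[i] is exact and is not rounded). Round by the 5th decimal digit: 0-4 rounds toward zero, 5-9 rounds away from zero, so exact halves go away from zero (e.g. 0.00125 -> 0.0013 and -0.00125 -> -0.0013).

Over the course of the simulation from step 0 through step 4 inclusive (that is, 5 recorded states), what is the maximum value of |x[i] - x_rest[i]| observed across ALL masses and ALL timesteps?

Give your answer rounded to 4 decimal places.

Answer: 3.0000

Derivation:
Step 0: x=[4.0000 8.0000 13.0000 21.0000] v=[0.0000 0.0000 0.0000 0.0000]
Step 1: x=[4.0000 9.0000 16.0000 18.0000] v=[0.0000 2.0000 6.0000 -6.0000]
Step 2: x=[5.0000 12.0000 14.0000 18.0000] v=[2.0000 6.0000 -4.0000 0.0000]
Step 3: x=[8.0000 10.0000 14.0000 19.0000] v=[6.0000 -4.0000 0.0000 2.0000]
Step 4: x=[5.0000 10.0000 15.0000 20.0000] v=[-6.0000 0.0000 2.0000 2.0000]
Max displacement = 3.0000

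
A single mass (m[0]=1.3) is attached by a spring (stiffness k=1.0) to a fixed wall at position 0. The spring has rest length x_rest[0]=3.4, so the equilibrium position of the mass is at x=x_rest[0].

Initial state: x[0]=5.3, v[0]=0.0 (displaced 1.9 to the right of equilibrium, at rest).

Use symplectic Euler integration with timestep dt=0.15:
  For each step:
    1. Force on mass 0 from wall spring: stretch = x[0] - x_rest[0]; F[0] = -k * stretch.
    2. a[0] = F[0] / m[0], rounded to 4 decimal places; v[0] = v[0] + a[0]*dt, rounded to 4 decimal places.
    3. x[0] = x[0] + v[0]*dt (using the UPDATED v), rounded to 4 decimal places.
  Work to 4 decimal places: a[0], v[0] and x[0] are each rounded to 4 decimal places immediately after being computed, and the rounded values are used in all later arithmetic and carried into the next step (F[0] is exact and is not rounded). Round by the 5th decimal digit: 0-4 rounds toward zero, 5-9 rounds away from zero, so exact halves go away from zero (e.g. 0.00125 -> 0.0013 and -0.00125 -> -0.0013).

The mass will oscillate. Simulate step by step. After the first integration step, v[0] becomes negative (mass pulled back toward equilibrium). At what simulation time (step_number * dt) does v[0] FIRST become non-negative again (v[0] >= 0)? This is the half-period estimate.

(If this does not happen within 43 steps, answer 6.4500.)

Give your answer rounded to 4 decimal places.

Answer: 3.6000

Derivation:
Step 0: x=[5.3000] v=[0.0000]
Step 1: x=[5.2671] v=[-0.2192]
Step 2: x=[5.2019] v=[-0.4346]
Step 3: x=[5.1055] v=[-0.6425]
Step 4: x=[4.9796] v=[-0.8393]
Step 5: x=[4.8264] v=[-1.0216]
Step 6: x=[4.6485] v=[-1.1862]
Step 7: x=[4.4490] v=[-1.3303]
Step 8: x=[4.2313] v=[-1.4513]
Step 9: x=[3.9992] v=[-1.5472]
Step 10: x=[3.7568] v=[-1.6163]
Step 11: x=[3.5082] v=[-1.6575]
Step 12: x=[3.2577] v=[-1.6700]
Step 13: x=[3.0097] v=[-1.6536]
Step 14: x=[2.7684] v=[-1.6086]
Step 15: x=[2.5380] v=[-1.5357]
Step 16: x=[2.3226] v=[-1.4362]
Step 17: x=[2.1258] v=[-1.3119]
Step 18: x=[1.9511] v=[-1.1649]
Step 19: x=[1.8014] v=[-0.9977]
Step 20: x=[1.6794] v=[-0.8132]
Step 21: x=[1.5872] v=[-0.6147]
Step 22: x=[1.5264] v=[-0.4055]
Step 23: x=[1.4980] v=[-0.1893]
Step 24: x=[1.5025] v=[0.0302]
First v>=0 after going negative at step 24, time=3.6000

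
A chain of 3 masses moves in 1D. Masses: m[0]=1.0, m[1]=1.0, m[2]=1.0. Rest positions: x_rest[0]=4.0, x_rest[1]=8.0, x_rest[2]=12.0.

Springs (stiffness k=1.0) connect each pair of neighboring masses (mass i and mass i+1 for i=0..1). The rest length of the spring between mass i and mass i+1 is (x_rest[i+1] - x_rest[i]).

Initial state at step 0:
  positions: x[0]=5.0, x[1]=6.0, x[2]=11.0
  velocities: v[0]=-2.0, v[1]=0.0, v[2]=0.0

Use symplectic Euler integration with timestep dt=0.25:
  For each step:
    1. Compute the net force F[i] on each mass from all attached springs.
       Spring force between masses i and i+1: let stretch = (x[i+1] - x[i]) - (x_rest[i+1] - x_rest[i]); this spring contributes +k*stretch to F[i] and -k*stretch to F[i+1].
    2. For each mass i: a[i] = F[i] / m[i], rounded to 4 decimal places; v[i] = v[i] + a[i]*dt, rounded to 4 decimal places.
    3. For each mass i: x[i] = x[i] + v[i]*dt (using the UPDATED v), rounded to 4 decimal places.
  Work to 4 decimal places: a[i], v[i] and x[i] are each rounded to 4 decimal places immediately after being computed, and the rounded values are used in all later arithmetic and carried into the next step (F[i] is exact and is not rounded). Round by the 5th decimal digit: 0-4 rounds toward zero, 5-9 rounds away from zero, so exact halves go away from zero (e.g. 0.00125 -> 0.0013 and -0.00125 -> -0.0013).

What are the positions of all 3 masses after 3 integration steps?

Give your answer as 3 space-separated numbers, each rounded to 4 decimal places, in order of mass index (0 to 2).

Answer: 2.6282 7.1553 10.7165

Derivation:
Step 0: x=[5.0000 6.0000 11.0000] v=[-2.0000 0.0000 0.0000]
Step 1: x=[4.3125 6.2500 10.9375] v=[-2.7500 1.0000 -0.2500]
Step 2: x=[3.4961 6.6719 10.8320] v=[-3.2656 1.6875 -0.4219]
Step 3: x=[2.6282 7.1553 10.7165] v=[-3.4717 1.9336 -0.4619]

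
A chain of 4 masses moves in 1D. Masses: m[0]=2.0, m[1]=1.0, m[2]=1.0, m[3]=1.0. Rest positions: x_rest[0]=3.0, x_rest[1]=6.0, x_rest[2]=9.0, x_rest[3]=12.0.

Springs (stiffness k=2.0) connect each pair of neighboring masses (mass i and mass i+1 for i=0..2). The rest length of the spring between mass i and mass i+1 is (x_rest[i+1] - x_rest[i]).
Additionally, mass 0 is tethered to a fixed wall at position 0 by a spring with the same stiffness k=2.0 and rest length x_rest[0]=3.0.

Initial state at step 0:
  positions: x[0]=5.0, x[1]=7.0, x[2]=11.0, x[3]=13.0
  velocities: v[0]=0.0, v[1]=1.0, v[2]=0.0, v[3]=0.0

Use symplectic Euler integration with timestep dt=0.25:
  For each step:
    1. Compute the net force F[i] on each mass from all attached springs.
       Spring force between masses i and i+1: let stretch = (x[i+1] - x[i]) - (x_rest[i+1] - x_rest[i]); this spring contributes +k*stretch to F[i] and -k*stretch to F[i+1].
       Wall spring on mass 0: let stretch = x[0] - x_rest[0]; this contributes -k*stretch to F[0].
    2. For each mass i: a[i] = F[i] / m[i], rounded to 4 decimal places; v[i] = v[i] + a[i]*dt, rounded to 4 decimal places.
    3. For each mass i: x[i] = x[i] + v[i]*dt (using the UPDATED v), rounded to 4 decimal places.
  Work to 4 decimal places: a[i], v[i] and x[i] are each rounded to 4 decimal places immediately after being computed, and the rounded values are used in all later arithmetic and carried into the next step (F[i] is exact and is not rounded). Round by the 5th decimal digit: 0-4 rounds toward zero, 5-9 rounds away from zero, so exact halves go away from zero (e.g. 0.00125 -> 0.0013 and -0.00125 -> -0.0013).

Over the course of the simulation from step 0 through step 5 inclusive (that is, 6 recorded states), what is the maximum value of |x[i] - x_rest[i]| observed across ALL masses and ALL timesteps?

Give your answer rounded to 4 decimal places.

Answer: 2.5536

Derivation:
Step 0: x=[5.0000 7.0000 11.0000 13.0000] v=[0.0000 1.0000 0.0000 0.0000]
Step 1: x=[4.8125 7.5000 10.7500 13.1250] v=[-0.7500 2.0000 -1.0000 0.5000]
Step 2: x=[4.4922 8.0703 10.3906 13.3281] v=[-1.2813 2.2813 -1.4375 0.8125]
Step 3: x=[4.1148 8.4834 10.1084 13.5391] v=[-1.5098 1.6524 -1.1289 0.8438]
Step 4: x=[3.7532 8.5536 10.0519 13.6962] v=[-1.4464 0.2806 -0.2261 0.6285]
Step 5: x=[3.4571 8.2110 10.2636 13.7728] v=[-1.1846 -1.3705 0.8469 0.3064]
Max displacement = 2.5536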